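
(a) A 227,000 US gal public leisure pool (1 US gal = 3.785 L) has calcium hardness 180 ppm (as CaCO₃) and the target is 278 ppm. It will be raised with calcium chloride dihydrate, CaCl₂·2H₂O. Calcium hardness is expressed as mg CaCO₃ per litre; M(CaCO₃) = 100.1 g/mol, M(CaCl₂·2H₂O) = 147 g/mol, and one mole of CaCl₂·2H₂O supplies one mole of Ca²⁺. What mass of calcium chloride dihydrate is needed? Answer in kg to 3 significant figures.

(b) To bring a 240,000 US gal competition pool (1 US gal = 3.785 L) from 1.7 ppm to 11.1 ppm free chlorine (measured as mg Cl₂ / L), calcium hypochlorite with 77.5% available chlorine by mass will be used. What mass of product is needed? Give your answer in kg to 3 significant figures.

(a) 124 kg; (b) 11.0 kg

(a) Volume: 227,000 US gal × 3.785 L/gal = 859,195 L.
(a) Hardness to add: (278 − 180) = 98 mg/L as CaCO₃ × 859,195 L = 84,200 g as CaCO₃.
(a) Moles of Ca²⁺ (1 mol Ca²⁺ ≡ 1 mol CaCO₃): 84,200 / 100.1 g/mol = 841.2 mol.
(a) Mass of CaCl₂·2H₂O: 841.2 × 147 = 123,700 g.

(b) Volume: 240,000 US gal × 3.785 L/gal = 908,400 L.
(b) Chlorine deficit: 11.1 − 1.7 = 9.4 ppm = 9.4 mg/L as Cl₂.
(b) Cl₂ equivalent needed: 9.4 mg/L × 908,400 L = 8,539,000 mg = 8539 g.
(b) Product at 77.5% available chlorine: 8539 / 0.775 = 11,020 g.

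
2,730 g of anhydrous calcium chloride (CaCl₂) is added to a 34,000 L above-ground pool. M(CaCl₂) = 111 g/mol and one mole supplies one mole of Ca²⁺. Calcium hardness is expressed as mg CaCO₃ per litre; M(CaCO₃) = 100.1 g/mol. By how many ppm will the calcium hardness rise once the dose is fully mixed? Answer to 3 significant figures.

72.4 ppm

Moles of Ca²⁺: 2,730 g ÷ 111 g/mol = 24.59 mol.
As CaCO₃: 24.59 mol × 100.1 g/mol = 2462 g.
Rise: 2462 g / 34,000 L × 1000 = 72.41 mg/L.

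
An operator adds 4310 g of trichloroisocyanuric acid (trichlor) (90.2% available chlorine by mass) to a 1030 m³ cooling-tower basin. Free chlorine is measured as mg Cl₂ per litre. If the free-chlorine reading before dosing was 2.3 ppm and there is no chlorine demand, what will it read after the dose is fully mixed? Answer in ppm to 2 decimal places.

Volume: 1030 m³ = 1,030,000 L.
Available chlorine delivered: 4310 g × 0.902 = 3888 g as Cl₂.
Concentration rise: 3888 g / 1,030,000 L = 3.774 mg/L = 3.77 ppm.
Final FC: 2.3 + 3.77 = 6.07 ppm.

6.07 ppm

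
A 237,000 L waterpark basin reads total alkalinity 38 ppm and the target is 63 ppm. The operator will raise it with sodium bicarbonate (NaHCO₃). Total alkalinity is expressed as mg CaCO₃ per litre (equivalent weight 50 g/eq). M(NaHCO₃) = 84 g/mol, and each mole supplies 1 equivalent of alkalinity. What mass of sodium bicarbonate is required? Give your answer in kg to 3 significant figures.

9.95 kg

Alkalinity to add: (63 − 38) = 25 mg/L as CaCO₃ × 237,000 L = 5925 g as CaCO₃.
Equivalents: 5925 g ÷ 50 g/eq = 118.5 eq.
NaHCO₃ supplies 1 eq per mole → 118.5 mol.
Mass: 118.5 mol × 84 g/mol = 9954 g.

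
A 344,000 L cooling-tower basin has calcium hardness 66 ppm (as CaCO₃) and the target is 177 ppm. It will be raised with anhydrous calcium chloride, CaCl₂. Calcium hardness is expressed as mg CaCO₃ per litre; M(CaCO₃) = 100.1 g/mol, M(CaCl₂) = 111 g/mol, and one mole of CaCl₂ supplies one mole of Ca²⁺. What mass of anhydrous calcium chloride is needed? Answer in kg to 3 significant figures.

Hardness to add: (177 − 66) = 111 mg/L as CaCO₃ × 344,000 L = 38,180 g as CaCO₃.
Moles of Ca²⁺ (1 mol Ca²⁺ ≡ 1 mol CaCO₃): 38,180 / 100.1 g/mol = 381.5 mol.
Mass of CaCl₂: 381.5 × 111 = 42,340 g.

42.3 kg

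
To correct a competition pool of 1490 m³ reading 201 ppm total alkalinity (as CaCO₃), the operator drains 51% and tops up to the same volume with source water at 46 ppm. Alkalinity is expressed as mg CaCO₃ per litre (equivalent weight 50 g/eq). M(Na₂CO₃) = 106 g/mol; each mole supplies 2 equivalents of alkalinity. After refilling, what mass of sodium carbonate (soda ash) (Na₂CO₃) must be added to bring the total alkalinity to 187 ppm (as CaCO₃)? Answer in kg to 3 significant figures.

Volume: 1490 m³ = 1,490,000 L.
After draining 51% and refilling: 201 × 0.49 + 46 × 0.51 = 121.95 ppm.
Deficit to target: 187 − 121.95 = 65.05 mg/L.
As CaCO₃: 65.05 mg/L × 1,490,000 L = 96,920 g; ÷ 50 g/eq ÷ 2 = 969.2 mol Na₂CO₃.
Mass: 969.2 × 106 = 102,700 g.

103 kg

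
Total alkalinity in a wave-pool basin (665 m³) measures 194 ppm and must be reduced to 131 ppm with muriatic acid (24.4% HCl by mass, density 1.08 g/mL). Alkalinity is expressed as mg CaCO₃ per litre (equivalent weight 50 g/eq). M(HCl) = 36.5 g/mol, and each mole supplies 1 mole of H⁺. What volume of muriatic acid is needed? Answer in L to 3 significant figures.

116 L

Volume: 665 m³ = 665,000 L.
Alkalinity to neutralize: (194 − 131) = 63 mg/L as CaCO₃ × 665,000 L = 41,900 g as CaCO₃.
Equivalents of H⁺ required: 41,900 ÷ 50 g/eq = 837.9 eq = 837.9 mol HCl.
Mass of HCl: 837.9 × 36.5 = 30,580 g.
Mass of 24.4% solution: 30,580 / 0.244 = 125,300 g.
Volume: 125,300 g ÷ 1.08 g/mL = 116,100 mL.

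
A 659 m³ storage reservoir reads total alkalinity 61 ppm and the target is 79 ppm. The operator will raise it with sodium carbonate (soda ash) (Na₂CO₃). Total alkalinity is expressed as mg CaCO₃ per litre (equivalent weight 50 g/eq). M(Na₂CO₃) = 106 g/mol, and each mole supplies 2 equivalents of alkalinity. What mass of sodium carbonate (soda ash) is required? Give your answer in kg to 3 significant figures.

Volume: 659 m³ = 659,000 L.
Alkalinity to add: (79 − 61) = 18 mg/L as CaCO₃ × 659,000 L = 11,860 g as CaCO₃.
Equivalents: 11,860 g ÷ 50 g/eq = 237.2 eq.
Each mole of Na₂CO₃ supplies 2 eq, so 237.2 / 2 = 118.6 mol.
Mass: 118.6 mol × 106 g/mol = 12,570 g.

12.6 kg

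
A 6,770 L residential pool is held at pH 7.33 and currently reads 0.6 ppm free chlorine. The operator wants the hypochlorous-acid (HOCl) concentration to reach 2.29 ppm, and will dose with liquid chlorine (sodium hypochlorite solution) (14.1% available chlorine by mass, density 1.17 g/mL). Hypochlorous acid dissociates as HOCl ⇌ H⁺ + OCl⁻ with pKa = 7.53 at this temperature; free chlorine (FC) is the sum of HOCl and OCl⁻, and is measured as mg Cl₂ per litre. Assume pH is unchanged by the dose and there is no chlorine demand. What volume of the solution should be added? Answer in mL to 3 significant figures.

129 mL

[OCl⁻]/[HOCl] = 10^(pH − pKa) = 10^(7.33 − 7.53) = 0.631; fraction as HOCl = 1/(1 + 0.631) = 0.6131.
Free chlorine required for 2.29 ppm HOCl: 2.29 / 0.6131 = 3.735 ppm.
FC to add: 3.735 − 0.6 = 3.135 mg/L as Cl₂.
Cl₂ equivalent: 3.135 mg/L × 6,770 L = 21.22 g.
Product at 14.1% available Cl: 21.22 / 0.141 = 150.5 g.
Volume: 150.5 g ÷ 1.17 g/mL = 128.6 mL.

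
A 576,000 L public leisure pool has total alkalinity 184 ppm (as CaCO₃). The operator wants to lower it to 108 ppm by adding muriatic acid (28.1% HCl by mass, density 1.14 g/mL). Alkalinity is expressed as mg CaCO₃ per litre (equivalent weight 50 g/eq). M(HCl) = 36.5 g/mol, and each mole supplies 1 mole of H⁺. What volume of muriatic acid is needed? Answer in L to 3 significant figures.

Alkalinity to neutralize: (184 − 108) = 76 mg/L as CaCO₃ × 576,000 L = 43,780 g as CaCO₃.
Equivalents of H⁺ required: 43,780 ÷ 50 g/eq = 875.5 eq = 875.5 mol HCl.
Mass of HCl: 875.5 × 36.5 = 31,960 g.
Mass of 28.1% solution: 31,960 / 0.281 = 113,700 g.
Volume: 113,700 g ÷ 1.14 g/mL = 99,760 mL.

99.8 L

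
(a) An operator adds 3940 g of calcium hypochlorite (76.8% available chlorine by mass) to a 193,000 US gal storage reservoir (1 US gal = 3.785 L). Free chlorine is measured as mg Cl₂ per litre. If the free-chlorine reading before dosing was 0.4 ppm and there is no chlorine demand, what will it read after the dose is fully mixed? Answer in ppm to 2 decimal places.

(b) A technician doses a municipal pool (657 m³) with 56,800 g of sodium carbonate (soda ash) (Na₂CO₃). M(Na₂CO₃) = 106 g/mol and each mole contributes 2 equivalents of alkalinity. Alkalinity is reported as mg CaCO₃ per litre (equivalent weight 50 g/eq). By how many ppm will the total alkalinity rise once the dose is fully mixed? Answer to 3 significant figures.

(a) Volume: 193,000 US gal × 3.785 L/gal = 730,505 L.
(a) Available chlorine delivered: 3940 g × 0.768 = 3026 g as Cl₂.
(a) Concentration rise: 3026 g / 730,505 L = 4.142 mg/L = 4.14 ppm.
(a) Final FC: 0.4 + 4.14 = 4.54 ppm.

(b) Volume: 657 m³ = 657,000 L.
(b) Moles of Na₂CO₃: 56,800 g ÷ 106 g/mol = 535.8 mol → 1072 eq of alkalinity.
(b) As CaCO₃: 1072 eq × 50 g/eq = 53,580 g.
(b) Rise: 53,580 g / 657,000 L × 1000 = 81.56 mg/L.

(a) 4.54 ppm; (b) 81.6 ppm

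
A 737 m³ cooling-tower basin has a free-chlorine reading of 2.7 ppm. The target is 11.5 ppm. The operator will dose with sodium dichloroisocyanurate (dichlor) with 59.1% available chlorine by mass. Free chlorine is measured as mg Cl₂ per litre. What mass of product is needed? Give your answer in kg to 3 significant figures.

11.0 kg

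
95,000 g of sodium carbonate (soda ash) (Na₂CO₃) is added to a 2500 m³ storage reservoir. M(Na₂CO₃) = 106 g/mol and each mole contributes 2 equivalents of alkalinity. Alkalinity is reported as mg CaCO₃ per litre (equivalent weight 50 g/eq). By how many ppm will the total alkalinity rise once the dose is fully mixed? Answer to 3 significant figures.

Volume: 2500 m³ = 2,500,000 L.
Moles of Na₂CO₃: 95,000 g ÷ 106 g/mol = 896.2 mol → 1792 eq of alkalinity.
As CaCO₃: 1792 eq × 50 g/eq = 89,620 g.
Rise: 89,620 g / 2,500,000 L × 1000 = 35.85 mg/L.

35.8 ppm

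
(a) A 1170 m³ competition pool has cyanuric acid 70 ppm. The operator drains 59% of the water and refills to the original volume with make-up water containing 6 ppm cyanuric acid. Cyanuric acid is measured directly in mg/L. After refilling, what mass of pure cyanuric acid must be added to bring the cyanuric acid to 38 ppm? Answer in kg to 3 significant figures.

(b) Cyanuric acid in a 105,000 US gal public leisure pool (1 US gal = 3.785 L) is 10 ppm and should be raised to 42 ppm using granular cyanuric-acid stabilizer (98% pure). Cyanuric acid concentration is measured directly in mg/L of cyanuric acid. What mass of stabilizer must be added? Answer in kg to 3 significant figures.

(a) 6.74 kg; (b) 13.0 kg

(a) Volume: 1170 m³ = 1,170,000 L.
(a) After draining 59% and refilling: 70 × 0.41 + 6 × 0.59 = 32.24 ppm.
(a) Deficit to target: 38 − 32.24 = 5.76 mg/L.
(a) Mass: 5.76 mg/L × 1,170,000 L = 6739 g cyanuric acid.

(b) Volume: 105,000 US gal × 3.785 L/gal = 397,425 L.
(b) CYA to add: (42 − 10) = 32 mg/L × 397,425 L = 12,720 g cyanuric acid.
(b) At 98% purity: 12,720 / 0.98 = 12,980 g product.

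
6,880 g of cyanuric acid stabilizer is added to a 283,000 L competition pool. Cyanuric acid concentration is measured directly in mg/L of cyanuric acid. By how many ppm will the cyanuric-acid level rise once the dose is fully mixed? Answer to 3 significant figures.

Rise: 6,880 g / 283,000 L × 1000 = 24.31 mg/L.

24.3 ppm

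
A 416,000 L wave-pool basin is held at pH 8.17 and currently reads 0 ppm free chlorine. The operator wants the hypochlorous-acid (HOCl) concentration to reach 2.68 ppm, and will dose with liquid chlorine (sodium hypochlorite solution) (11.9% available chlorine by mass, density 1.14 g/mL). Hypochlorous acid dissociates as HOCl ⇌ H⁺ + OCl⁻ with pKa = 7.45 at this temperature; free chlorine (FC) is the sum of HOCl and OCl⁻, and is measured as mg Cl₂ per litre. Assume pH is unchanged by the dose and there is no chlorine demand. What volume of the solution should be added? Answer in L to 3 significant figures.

[OCl⁻]/[HOCl] = 10^(pH − pKa) = 10^(8.17 − 7.45) = 5.248; fraction as HOCl = 1/(1 + 5.248) = 0.16.
Free chlorine required for 2.68 ppm HOCl: 2.68 / 0.16 = 16.74 ppm.
FC to add: 16.74 − 0 = 16.74 mg/L as Cl₂.
Cl₂ equivalent: 16.74 mg/L × 416,000 L = 6966 g.
Product at 11.9% available Cl: 6966 / 0.119 = 58,540 g.
Volume: 58,540 g ÷ 1.14 g/mL = 51,350 mL.

51.3 L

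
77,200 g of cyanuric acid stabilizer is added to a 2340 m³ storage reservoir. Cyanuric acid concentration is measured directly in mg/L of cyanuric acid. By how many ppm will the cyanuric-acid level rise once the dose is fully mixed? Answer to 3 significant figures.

Volume: 2340 m³ = 2,340,000 L.
Rise: 77,200 g / 2,340,000 L × 1000 = 32.99 mg/L.

33.0 ppm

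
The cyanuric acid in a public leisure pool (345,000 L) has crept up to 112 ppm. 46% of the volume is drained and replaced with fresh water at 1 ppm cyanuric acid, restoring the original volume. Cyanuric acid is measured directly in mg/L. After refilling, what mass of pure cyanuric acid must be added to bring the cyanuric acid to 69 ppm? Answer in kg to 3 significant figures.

After draining 46% and refilling: 112 × 0.54 + 1 × 0.46 = 60.94 ppm.
Deficit to target: 69 − 60.94 = 8.06 mg/L.
Mass: 8.06 mg/L × 345,000 L = 2781 g cyanuric acid.

2.78 kg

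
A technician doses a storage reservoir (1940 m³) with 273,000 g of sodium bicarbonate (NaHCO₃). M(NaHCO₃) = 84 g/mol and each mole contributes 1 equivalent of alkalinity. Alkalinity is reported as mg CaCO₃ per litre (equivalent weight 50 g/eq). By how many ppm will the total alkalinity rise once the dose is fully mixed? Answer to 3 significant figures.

83.8 ppm

Volume: 1940 m³ = 1,940,000 L.
Moles of NaHCO₃: 273,000 g ÷ 84 g/mol = 3250 mol → 3250 eq of alkalinity.
As CaCO₃: 3250 eq × 50 g/eq = 162,500 g.
Rise: 162,500 g / 1,940,000 L × 1000 = 83.76 mg/L.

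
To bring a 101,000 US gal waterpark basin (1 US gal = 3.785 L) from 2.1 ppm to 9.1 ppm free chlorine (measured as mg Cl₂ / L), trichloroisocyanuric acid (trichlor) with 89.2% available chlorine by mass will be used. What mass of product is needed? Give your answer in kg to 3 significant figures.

Volume: 101,000 US gal × 3.785 L/gal = 382,285 L.
Chlorine deficit: 9.1 − 2.1 = 7 ppm = 7 mg/L as Cl₂.
Cl₂ equivalent needed: 7 mg/L × 382,285 L = 2,676,000 mg = 2676 g.
Product at 89.2% available chlorine: 2676 / 0.892 = 3000 g.

3.00 kg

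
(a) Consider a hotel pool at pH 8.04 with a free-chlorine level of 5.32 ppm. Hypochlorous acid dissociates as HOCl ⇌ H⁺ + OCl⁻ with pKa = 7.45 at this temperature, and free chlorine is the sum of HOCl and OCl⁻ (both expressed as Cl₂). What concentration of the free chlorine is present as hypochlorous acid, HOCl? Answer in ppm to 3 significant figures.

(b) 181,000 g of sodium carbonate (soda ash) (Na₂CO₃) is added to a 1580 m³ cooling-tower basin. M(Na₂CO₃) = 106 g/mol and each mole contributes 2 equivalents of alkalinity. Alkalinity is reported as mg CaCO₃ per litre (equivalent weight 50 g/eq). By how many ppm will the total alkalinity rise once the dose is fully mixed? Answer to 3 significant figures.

(a) [OCl⁻]/[HOCl] = 10^(pH − pKa) = 10^(8.04 − 7.45) = 10^0.59 = 3.89.
(a) Fraction as HOCl = 1 / (1 + 3.89) = 0.2045.
(a) HOCl = 0.2045 × 5.32 ppm = 1.088 ppm.

(b) Volume: 1580 m³ = 1,580,000 L.
(b) Moles of Na₂CO₃: 181,000 g ÷ 106 g/mol = 1708 mol → 3415 eq of alkalinity.
(b) As CaCO₃: 3415 eq × 50 g/eq = 170,800 g.
(b) Rise: 170,800 g / 1,580,000 L × 1000 = 108.1 mg/L.

(a) 1.09 ppm; (b) 108 ppm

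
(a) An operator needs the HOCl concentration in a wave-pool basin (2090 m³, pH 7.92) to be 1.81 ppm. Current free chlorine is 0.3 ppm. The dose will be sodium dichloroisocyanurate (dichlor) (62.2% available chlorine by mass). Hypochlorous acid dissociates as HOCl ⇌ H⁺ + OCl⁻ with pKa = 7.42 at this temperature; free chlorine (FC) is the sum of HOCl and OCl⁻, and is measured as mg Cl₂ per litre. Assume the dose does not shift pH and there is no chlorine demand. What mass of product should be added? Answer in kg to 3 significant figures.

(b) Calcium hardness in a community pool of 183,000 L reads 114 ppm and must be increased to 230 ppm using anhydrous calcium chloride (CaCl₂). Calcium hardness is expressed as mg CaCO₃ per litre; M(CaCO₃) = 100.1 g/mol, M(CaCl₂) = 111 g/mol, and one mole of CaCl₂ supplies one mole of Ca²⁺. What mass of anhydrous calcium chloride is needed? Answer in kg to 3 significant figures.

(a) 24.3 kg; (b) 23.5 kg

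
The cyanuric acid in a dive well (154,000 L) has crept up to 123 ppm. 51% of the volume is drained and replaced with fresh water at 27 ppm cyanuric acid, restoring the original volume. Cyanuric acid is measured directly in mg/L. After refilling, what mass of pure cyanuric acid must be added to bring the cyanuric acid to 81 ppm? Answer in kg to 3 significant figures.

After draining 51% and refilling: 123 × 0.49 + 27 × 0.51 = 74.04 ppm.
Deficit to target: 81 − 74.04 = 6.96 mg/L.
Mass: 6.96 mg/L × 154,000 L = 1072 g cyanuric acid.

1.07 kg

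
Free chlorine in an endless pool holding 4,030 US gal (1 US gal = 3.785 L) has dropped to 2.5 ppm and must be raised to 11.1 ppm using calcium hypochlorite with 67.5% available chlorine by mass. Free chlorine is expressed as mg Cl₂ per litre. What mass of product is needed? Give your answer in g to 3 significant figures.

194 g

Volume: 4,030 US gal × 3.785 L/gal = 15,254 L.
Chlorine deficit: 11.1 − 2.5 = 8.6 ppm = 8.6 mg/L as Cl₂.
Cl₂ equivalent needed: 8.6 mg/L × 15,254 L = 131,200 mg = 131.2 g.
Product at 67.5% available chlorine: 131.2 / 0.675 = 194.3 g.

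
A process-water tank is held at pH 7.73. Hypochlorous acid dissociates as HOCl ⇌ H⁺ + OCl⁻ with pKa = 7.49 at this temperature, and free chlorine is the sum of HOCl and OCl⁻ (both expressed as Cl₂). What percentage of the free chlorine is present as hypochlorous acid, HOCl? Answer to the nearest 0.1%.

36.5%

[OCl⁻]/[HOCl] = 10^(pH − pKa) = 10^(7.73 − 7.49) = 10^0.24 = 1.738.
Fraction as HOCl = 1 / (1 + 1.738) = 0.3653.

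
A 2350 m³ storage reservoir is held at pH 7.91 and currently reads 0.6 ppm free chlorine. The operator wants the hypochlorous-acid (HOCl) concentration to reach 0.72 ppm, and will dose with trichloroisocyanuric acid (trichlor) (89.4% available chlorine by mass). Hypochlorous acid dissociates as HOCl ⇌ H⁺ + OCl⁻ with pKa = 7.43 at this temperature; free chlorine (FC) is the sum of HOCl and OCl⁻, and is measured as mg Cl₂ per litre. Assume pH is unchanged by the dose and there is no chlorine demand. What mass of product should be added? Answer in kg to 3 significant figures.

6.03 kg

Volume: 2350 m³ = 2,350,000 L.
[OCl⁻]/[HOCl] = 10^(pH − pKa) = 10^(7.91 − 7.43) = 3.02; fraction as HOCl = 1/(1 + 3.02) = 0.2488.
Free chlorine required for 0.72 ppm HOCl: 0.72 / 0.2488 = 2.894 ppm.
FC to add: 2.894 − 0.6 = 2.294 mg/L as Cl₂.
Cl₂ equivalent: 2.294 mg/L × 2,350,000 L = 5392 g.
Product at 89.4% available Cl: 5392 / 0.894 = 6031 g.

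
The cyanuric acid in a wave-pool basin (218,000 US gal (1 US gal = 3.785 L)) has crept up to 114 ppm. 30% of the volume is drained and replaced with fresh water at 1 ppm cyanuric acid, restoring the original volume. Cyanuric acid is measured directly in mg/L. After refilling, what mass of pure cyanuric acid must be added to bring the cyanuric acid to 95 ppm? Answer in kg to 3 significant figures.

12.3 kg

Volume: 218,000 US gal × 3.785 L/gal = 825,130 L.
After draining 30% and refilling: 114 × 0.70 + 1 × 0.30 = 80.1 ppm.
Deficit to target: 95 − 80.1 = 14.9 mg/L.
Mass: 14.9 mg/L × 825,130 L = 12,290 g cyanuric acid.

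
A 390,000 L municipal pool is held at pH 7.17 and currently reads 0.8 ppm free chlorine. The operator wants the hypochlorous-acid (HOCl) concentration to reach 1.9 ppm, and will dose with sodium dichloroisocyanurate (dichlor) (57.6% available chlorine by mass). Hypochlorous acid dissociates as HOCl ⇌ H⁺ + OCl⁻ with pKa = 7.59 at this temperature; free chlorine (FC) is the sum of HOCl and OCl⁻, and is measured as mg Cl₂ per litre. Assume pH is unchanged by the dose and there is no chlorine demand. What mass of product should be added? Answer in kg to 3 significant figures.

1.23 kg

[OCl⁻]/[HOCl] = 10^(pH − pKa) = 10^(7.17 − 7.59) = 0.3802; fraction as HOCl = 1/(1 + 0.3802) = 0.7245.
Free chlorine required for 1.9 ppm HOCl: 1.9 / 0.7245 = 2.622 ppm.
FC to add: 2.622 − 0.8 = 1.822 mg/L as Cl₂.
Cl₂ equivalent: 1.822 mg/L × 390,000 L = 710.7 g.
Product at 57.6% available Cl: 710.7 / 0.576 = 1234 g.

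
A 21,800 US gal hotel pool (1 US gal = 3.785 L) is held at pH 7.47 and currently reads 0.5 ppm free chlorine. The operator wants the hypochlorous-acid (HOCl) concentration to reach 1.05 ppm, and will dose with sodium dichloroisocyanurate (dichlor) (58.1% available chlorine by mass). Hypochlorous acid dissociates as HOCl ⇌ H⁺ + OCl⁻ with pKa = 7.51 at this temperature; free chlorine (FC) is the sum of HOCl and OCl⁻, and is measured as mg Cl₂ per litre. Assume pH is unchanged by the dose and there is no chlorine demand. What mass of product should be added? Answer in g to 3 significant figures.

Volume: 21,800 US gal × 3.785 L/gal = 82,513 L.
[OCl⁻]/[HOCl] = 10^(pH − pKa) = 10^(7.47 − 7.51) = 0.912; fraction as HOCl = 1/(1 + 0.912) = 0.523.
Free chlorine required for 1.05 ppm HOCl: 1.05 / 0.523 = 2.008 ppm.
FC to add: 2.008 − 0.5 = 1.508 mg/L as Cl₂.
Cl₂ equivalent: 1.508 mg/L × 82,513 L = 124.4 g.
Product at 58.1% available Cl: 124.4 / 0.581 = 214.1 g.

214 g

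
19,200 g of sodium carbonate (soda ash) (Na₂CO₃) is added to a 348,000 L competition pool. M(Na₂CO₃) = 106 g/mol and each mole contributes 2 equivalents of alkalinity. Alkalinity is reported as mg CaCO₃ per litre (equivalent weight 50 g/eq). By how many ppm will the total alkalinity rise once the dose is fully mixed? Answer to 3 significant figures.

52.0 ppm

Moles of Na₂CO₃: 19,200 g ÷ 106 g/mol = 181.1 mol → 362.3 eq of alkalinity.
As CaCO₃: 362.3 eq × 50 g/eq = 18,110 g.
Rise: 18,110 g / 348,000 L × 1000 = 52.05 mg/L.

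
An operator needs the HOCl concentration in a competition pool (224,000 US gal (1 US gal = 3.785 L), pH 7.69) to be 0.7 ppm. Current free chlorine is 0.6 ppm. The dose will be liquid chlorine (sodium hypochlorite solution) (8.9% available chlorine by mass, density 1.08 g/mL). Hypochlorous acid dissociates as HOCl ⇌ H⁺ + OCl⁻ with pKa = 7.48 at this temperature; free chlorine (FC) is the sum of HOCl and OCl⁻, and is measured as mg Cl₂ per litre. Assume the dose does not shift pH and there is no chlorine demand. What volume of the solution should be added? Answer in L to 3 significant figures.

10.9 L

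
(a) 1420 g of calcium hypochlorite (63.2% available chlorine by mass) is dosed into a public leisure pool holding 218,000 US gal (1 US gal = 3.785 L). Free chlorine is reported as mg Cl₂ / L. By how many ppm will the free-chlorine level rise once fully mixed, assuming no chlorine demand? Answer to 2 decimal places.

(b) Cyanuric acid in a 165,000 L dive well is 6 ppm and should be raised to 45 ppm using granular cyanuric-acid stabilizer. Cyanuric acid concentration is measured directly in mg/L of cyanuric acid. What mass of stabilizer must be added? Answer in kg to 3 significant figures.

(a) 1.09 ppm; (b) 6.43 kg

(a) Volume: 218,000 US gal × 3.785 L/gal = 825,130 L.
(a) Available chlorine delivered: 1420 g × 0.632 = 897.4 g as Cl₂.
(a) Concentration rise: 897.4 g / 825,130 L = 1.088 mg/L = 1.09 ppm.

(b) CYA to add: (45 − 6) = 39 mg/L × 165,000 L = 6435 g cyanuric acid.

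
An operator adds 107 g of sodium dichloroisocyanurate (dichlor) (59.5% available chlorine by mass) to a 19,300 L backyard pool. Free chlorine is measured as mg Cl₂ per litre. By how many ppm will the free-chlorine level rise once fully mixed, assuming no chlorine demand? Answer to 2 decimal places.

3.30 ppm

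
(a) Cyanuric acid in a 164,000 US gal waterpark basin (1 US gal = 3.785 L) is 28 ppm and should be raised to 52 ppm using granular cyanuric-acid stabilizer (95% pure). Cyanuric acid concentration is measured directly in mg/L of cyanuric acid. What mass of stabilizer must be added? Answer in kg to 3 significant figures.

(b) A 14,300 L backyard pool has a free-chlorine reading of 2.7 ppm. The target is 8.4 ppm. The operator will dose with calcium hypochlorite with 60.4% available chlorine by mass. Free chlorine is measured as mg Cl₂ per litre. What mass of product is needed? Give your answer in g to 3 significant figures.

(a) 15.7 kg; (b) 135 g

(a) Volume: 164,000 US gal × 3.785 L/gal = 620,740 L.
(a) CYA to add: (52 − 28) = 24 mg/L × 620,740 L = 14,900 g cyanuric acid.
(a) At 95% purity: 14,900 / 0.95 = 15,680 g product.

(b) Chlorine deficit: 8.4 − 2.7 = 5.7 ppm = 5.7 mg/L as Cl₂.
(b) Cl₂ equivalent needed: 5.7 mg/L × 14,300 L = 81,510 mg = 81.51 g.
(b) Product at 60.4% available chlorine: 81.51 / 0.604 = 135 g.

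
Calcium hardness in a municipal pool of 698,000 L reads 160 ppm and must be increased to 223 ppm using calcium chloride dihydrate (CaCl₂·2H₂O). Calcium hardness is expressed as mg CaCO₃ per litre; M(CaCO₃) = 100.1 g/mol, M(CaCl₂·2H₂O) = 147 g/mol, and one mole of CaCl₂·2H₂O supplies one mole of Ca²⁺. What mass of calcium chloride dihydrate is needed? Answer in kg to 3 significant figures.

Hardness to add: (223 − 160) = 63 mg/L as CaCO₃ × 698,000 L = 43,970 g as CaCO₃.
Moles of Ca²⁺ (1 mol Ca²⁺ ≡ 1 mol CaCO₃): 43,970 / 100.1 g/mol = 439.3 mol.
Mass of CaCl₂·2H₂O: 439.3 × 147 = 64,580 g.

64.6 kg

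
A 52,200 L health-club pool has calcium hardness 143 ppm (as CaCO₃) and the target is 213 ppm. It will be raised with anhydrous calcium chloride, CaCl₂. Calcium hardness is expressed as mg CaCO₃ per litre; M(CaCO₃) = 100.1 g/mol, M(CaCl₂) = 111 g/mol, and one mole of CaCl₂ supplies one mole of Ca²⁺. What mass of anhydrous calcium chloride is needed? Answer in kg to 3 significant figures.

Hardness to add: (213 − 143) = 70 mg/L as CaCO₃ × 52,200 L = 3654 g as CaCO₃.
Moles of Ca²⁺ (1 mol Ca²⁺ ≡ 1 mol CaCO₃): 3654 / 100.1 g/mol = 36.5 mol.
Mass of CaCl₂: 36.5 × 111 = 4052 g.

4.05 kg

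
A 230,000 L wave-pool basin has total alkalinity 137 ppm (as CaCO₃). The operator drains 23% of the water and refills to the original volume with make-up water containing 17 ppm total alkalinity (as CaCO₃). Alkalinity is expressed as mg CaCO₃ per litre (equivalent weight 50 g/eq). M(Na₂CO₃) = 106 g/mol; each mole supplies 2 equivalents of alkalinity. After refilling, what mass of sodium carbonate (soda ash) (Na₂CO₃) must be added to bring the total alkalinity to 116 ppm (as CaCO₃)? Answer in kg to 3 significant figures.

After draining 23% and refilling: 137 × 0.77 + 17 × 0.23 = 109.4 ppm.
Deficit to target: 116 − 109.4 = 6.6 mg/L.
As CaCO₃: 6.6 mg/L × 230,000 L = 1518 g; ÷ 50 g/eq ÷ 2 = 15.18 mol Na₂CO₃.
Mass: 15.18 × 106 = 1609 g.

1.61 kg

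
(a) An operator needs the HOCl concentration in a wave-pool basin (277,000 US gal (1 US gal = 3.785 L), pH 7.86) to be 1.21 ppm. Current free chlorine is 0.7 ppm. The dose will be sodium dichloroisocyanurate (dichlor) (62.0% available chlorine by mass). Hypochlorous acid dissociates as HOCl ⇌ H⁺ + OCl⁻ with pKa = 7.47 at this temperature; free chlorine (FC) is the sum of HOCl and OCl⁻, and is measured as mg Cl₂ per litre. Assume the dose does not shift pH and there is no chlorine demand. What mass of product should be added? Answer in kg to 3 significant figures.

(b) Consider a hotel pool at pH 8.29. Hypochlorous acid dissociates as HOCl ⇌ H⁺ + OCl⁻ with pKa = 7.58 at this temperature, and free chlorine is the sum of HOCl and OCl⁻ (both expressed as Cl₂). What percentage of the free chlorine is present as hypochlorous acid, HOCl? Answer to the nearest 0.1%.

(a) 5.89 kg; (b) 16.3%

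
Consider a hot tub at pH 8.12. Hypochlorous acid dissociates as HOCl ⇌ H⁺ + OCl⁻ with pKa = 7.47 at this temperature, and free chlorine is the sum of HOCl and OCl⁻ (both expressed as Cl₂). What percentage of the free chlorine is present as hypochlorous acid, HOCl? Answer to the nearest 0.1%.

18.3%

[OCl⁻]/[HOCl] = 10^(pH − pKa) = 10^(8.12 − 7.47) = 10^0.65 = 4.467.
Fraction as HOCl = 1 / (1 + 4.467) = 0.1829.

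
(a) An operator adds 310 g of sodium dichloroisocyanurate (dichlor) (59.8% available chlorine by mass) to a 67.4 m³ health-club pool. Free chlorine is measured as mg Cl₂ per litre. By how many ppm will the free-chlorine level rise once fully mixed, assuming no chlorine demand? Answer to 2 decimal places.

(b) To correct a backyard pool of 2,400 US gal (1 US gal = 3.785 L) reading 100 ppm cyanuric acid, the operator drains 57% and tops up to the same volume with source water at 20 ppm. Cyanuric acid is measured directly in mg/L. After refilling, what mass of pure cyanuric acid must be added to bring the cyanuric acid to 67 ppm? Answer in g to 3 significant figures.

(a) Volume: 67.4 m³ = 67,400 L.
(a) Available chlorine delivered: 310 g × 0.598 = 185.4 g as Cl₂.
(a) Concentration rise: 185.4 g / 67,400 L = 2.75 mg/L = 2.75 ppm.

(b) Volume: 2,400 US gal × 3.785 L/gal = 9,084 L.
(b) After draining 57% and refilling: 100 × 0.43 + 20 × 0.57 = 54.4 ppm.
(b) Deficit to target: 67 − 54.4 = 12.6 mg/L.
(b) Mass: 12.6 mg/L × 9,084 L = 114.5 g cyanuric acid.

(a) 2.75 ppm; (b) 114 g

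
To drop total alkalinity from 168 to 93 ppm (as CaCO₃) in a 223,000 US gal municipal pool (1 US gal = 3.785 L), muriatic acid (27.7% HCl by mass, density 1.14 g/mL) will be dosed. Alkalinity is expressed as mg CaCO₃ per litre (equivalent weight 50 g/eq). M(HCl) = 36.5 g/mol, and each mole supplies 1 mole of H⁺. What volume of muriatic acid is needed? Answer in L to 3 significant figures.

Volume: 223,000 US gal × 3.785 L/gal = 844,055 L.
Alkalinity to neutralize: (168 − 93) = 75 mg/L as CaCO₃ × 844,055 L = 63,300 g as CaCO₃.
Equivalents of H⁺ required: 63,300 ÷ 50 g/eq = 1266 eq = 1266 mol HCl.
Mass of HCl: 1266 × 36.5 = 46,210 g.
Mass of 27.7% solution: 46,210 / 0.277 = 166,800 g.
Volume: 166,800 g ÷ 1.14 g/mL = 146,300 mL.

146 L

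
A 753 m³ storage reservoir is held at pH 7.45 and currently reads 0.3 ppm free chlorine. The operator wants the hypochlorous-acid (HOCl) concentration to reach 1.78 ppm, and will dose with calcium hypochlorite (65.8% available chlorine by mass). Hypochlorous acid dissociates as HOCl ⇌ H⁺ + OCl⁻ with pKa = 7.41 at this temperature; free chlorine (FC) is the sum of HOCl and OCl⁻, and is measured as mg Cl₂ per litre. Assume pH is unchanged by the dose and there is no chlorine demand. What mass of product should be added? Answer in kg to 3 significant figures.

3.93 kg

Volume: 753 m³ = 753,000 L.
[OCl⁻]/[HOCl] = 10^(pH − pKa) = 10^(7.45 − 7.41) = 1.096; fraction as HOCl = 1/(1 + 1.096) = 0.477.
Free chlorine required for 1.78 ppm HOCl: 1.78 / 0.477 = 3.732 ppm.
FC to add: 3.732 − 0.3 = 3.432 mg/L as Cl₂.
Cl₂ equivalent: 3.432 mg/L × 753,000 L = 2584 g.
Product at 65.8% available Cl: 2584 / 0.658 = 3927 g.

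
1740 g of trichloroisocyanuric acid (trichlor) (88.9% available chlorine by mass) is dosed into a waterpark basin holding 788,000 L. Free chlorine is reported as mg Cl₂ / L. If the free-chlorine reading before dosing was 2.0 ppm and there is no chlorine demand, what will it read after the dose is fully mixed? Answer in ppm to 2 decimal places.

Available chlorine delivered: 1740 g × 0.889 = 1547 g as Cl₂.
Concentration rise: 1547 g / 788,000 L = 1.963 mg/L = 1.96 ppm.
Final FC: 2.0 + 1.96 = 3.96 ppm.

3.96 ppm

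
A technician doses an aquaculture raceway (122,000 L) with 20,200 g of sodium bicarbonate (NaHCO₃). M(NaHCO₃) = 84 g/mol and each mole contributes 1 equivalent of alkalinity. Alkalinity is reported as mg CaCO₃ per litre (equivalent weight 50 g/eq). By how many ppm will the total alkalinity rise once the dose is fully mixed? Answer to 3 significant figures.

98.6 ppm

Moles of NaHCO₃: 20,200 g ÷ 84 g/mol = 240.5 mol → 240.5 eq of alkalinity.
As CaCO₃: 240.5 eq × 50 g/eq = 12,020 g.
Rise: 12,020 g / 122,000 L × 1000 = 98.56 mg/L.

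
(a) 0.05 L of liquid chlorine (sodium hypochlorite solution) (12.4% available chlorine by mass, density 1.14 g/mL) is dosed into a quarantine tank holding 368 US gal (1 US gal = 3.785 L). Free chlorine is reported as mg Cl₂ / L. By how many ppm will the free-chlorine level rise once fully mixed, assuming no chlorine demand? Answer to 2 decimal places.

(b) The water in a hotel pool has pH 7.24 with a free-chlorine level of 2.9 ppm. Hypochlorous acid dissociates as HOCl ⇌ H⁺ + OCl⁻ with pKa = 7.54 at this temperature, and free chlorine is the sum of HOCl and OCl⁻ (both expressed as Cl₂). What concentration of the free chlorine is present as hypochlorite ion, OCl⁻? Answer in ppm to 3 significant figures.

(a) Volume: 368 US gal × 3.785 L/gal = 1,393 L.
(a) Mass of solution: 0.05 L × 1000 mL/L × 1.14 g/mL = 57 g.
(a) Available chlorine delivered: 57 g × 0.124 = 7.068 g as Cl₂.
(a) Concentration rise: 7.068 g / 1,393 L = 5.074 mg/L = 5.07 ppm.

(b) [OCl⁻]/[HOCl] = 10^(pH − pKa) = 10^(7.24 − 7.54) = 10^-0.30 = 0.5012.
(b) Fraction as HOCl = 1 / (1 + 0.5012) = 0.6661.
(b) OCl⁻ = (1 − 0.6661) × 2.9 ppm = 0.9682 ppm.

(a) 5.07 ppm; (b) 0.968 ppm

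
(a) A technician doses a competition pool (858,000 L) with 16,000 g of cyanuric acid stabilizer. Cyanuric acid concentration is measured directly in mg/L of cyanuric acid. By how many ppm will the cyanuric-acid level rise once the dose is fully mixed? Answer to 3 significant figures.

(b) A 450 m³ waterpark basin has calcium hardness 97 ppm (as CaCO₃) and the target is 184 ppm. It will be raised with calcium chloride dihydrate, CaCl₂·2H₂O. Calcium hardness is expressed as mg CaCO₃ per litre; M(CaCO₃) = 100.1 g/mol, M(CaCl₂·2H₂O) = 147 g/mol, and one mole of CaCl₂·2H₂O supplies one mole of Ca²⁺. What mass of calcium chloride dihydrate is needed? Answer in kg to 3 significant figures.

(a) 18.6 ppm; (b) 57.5 kg

(a) Rise: 16,000 g / 858,000 L × 1000 = 18.65 mg/L.

(b) Volume: 450 m³ = 450,000 L.
(b) Hardness to add: (184 − 97) = 87 mg/L as CaCO₃ × 450,000 L = 39,150 g as CaCO₃.
(b) Moles of Ca²⁺ (1 mol Ca²⁺ ≡ 1 mol CaCO₃): 39,150 / 100.1 g/mol = 391.1 mol.
(b) Mass of CaCl₂·2H₂O: 391.1 × 147 = 57,490 g.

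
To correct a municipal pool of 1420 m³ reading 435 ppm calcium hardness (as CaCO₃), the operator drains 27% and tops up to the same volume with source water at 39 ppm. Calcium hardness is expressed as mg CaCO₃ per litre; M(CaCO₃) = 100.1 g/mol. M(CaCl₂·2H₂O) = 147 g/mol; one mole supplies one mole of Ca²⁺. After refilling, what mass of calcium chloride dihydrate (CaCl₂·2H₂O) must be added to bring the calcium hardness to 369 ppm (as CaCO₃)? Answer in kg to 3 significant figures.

85.3 kg

Volume: 1420 m³ = 1,420,000 L.
After draining 27% and refilling: 435 × 0.73 + 39 × 0.27 = 328.08 ppm.
Deficit to target: 369 − 328.08 = 40.92 mg/L.
As CaCO₃: 40.92 mg/L × 1,420,000 L = 58,110 g; ÷ 100.1 = 580.5 mol Ca²⁺.
Mass: 580.5 × 147 = 85,330 g.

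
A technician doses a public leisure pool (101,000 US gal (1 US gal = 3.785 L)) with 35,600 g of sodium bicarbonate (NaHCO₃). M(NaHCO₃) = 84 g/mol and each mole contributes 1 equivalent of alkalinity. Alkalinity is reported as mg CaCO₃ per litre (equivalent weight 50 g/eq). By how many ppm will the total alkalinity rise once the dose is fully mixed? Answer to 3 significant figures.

55.4 ppm

Volume: 101,000 US gal × 3.785 L/gal = 382,285 L.
Moles of NaHCO₃: 35,600 g ÷ 84 g/mol = 423.8 mol → 423.8 eq of alkalinity.
As CaCO₃: 423.8 eq × 50 g/eq = 21,190 g.
Rise: 21,190 g / 382,285 L × 1000 = 55.43 mg/L.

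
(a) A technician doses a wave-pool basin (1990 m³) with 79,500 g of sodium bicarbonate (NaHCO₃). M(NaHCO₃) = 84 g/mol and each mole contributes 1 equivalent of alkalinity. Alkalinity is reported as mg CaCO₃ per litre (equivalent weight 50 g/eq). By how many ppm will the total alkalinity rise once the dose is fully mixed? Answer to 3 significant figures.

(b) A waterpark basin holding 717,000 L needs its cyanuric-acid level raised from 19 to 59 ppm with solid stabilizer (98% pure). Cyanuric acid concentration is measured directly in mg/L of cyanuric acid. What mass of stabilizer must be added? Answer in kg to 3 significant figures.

(a) Volume: 1990 m³ = 1,990,000 L.
(a) Moles of NaHCO₃: 79,500 g ÷ 84 g/mol = 946.4 mol → 946.4 eq of alkalinity.
(a) As CaCO₃: 946.4 eq × 50 g/eq = 47,320 g.
(a) Rise: 47,320 g / 1,990,000 L × 1000 = 23.78 mg/L.

(b) CYA to add: (59 − 19) = 40 mg/L × 717,000 L = 28,680 g cyanuric acid.
(b) At 98% purity: 28,680 / 0.98 = 29,270 g product.

(a) 23.8 ppm; (b) 29.3 kg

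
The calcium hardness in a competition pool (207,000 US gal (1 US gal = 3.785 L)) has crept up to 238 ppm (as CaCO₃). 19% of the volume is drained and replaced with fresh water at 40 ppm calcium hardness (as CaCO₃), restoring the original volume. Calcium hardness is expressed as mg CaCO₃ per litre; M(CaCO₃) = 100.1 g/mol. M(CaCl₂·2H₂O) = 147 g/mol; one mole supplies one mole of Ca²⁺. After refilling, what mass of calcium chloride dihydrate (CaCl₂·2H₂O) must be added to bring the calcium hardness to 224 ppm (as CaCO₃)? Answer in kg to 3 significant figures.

Volume: 207,000 US gal × 3.785 L/gal = 783,495 L.
After draining 19% and refilling: 238 × 0.81 + 40 × 0.19 = 200.38 ppm.
Deficit to target: 224 − 200.38 = 23.62 mg/L.
As CaCO₃: 23.62 mg/L × 783,495 L = 18,510 g; ÷ 100.1 = 184.9 mol Ca²⁺.
Mass: 184.9 × 147 = 27,180 g.

27.2 kg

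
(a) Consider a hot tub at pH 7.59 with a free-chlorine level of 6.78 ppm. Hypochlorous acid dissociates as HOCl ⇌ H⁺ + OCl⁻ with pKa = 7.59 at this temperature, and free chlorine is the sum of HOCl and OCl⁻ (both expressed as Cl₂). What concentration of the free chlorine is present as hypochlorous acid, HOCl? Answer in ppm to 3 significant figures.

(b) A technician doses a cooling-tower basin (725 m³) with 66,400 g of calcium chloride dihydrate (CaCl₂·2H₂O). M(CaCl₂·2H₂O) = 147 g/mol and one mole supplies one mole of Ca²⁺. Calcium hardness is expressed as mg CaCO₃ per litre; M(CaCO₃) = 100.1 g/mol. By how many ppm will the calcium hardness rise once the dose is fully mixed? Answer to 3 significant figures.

(a) [OCl⁻]/[HOCl] = 10^(pH − pKa) = 10^(7.59 − 7.59) = 10^0.00 = 1.
(a) Fraction as HOCl = 1 / (1 + 1) = 0.5.
(a) HOCl = 0.5 × 6.78 ppm = 3.39 ppm.

(b) Volume: 725 m³ = 725,000 L.
(b) Moles of Ca²⁺: 66,400 g ÷ 147 g/mol = 451.7 mol.
(b) As CaCO₃: 451.7 mol × 100.1 g/mol = 45,220 g.
(b) Rise: 45,220 g / 725,000 L × 1000 = 62.37 mg/L.

(a) 3.39 ppm; (b) 62.4 ppm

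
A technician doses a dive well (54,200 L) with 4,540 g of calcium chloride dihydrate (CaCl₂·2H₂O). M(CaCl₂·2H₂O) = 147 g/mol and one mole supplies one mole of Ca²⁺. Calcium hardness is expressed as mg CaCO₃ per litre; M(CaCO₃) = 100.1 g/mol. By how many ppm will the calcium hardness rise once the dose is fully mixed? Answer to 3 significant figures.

57.0 ppm

Moles of Ca²⁺: 4,540 g ÷ 147 g/mol = 30.88 mol.
As CaCO₃: 30.88 mol × 100.1 g/mol = 3092 g.
Rise: 3092 g / 54,200 L × 1000 = 57.04 mg/L.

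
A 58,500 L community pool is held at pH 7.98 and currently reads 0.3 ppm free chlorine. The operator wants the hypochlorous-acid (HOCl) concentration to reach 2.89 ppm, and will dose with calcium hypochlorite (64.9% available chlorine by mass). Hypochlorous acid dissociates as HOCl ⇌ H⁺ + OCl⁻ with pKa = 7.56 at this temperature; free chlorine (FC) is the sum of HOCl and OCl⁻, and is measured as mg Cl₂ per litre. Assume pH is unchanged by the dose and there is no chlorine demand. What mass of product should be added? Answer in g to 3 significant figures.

[OCl⁻]/[HOCl] = 10^(pH − pKa) = 10^(7.98 − 7.56) = 2.63; fraction as HOCl = 1/(1 + 2.63) = 0.2755.
Free chlorine required for 2.89 ppm HOCl: 2.89 / 0.2755 = 10.49 ppm.
FC to add: 10.49 − 0.3 = 10.19 mg/L as Cl₂.
Cl₂ equivalent: 10.19 mg/L × 58,500 L = 596.2 g.
Product at 64.9% available Cl: 596.2 / 0.649 = 918.6 g.

919 g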